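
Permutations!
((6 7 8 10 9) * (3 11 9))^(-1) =(3 10 8 7 6 9 11)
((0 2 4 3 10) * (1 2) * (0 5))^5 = (0 10 4 1 5 3 2)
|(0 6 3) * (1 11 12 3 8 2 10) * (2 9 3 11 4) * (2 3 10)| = 8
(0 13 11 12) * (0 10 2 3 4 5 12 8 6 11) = [13, 1, 3, 4, 5, 12, 11, 7, 6, 9, 2, 8, 10, 0] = (0 13)(2 3 4 5 12 10)(6 11 8)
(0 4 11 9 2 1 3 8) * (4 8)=[8, 3, 1, 4, 11, 5, 6, 7, 0, 2, 10, 9]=(0 8)(1 3 4 11 9 2)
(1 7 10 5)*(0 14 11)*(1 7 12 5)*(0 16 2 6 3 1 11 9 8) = (0 14 9 8)(1 12 5 7 10 11 16 2 6 3) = [14, 12, 6, 1, 4, 7, 3, 10, 0, 8, 11, 16, 5, 13, 9, 15, 2]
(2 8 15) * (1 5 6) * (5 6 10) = (1 6)(2 8 15)(5 10) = [0, 6, 8, 3, 4, 10, 1, 7, 15, 9, 5, 11, 12, 13, 14, 2]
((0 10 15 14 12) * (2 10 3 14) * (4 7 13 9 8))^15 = (15)(0 12 14 3)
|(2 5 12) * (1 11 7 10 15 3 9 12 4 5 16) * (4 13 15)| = 13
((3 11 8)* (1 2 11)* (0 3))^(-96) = ((0 3 1 2 11 8))^(-96) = (11)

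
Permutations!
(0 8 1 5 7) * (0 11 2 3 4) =(0 8 1 5 7 11 2 3 4) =[8, 5, 3, 4, 0, 7, 6, 11, 1, 9, 10, 2]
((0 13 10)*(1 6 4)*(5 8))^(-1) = (0 10 13)(1 4 6)(5 8)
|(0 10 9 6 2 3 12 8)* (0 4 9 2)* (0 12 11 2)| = 30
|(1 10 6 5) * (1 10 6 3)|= |(1 6 5 10 3)|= 5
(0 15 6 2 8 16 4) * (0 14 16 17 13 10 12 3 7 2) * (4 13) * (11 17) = (0 15 6)(2 8 11 17 4 14 16 13 10 12 3 7) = [15, 1, 8, 7, 14, 5, 0, 2, 11, 9, 12, 17, 3, 10, 16, 6, 13, 4]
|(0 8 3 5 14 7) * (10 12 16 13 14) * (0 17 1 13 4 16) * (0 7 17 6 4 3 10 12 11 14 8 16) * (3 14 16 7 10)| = |(0 7 6 4)(1 13 8 3 5 12 10 11 16 14 17)| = 44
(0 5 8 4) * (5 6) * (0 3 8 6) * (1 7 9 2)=(1 7 9 2)(3 8 4)(5 6)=[0, 7, 1, 8, 3, 6, 5, 9, 4, 2]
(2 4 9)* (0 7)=(0 7)(2 4 9)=[7, 1, 4, 3, 9, 5, 6, 0, 8, 2]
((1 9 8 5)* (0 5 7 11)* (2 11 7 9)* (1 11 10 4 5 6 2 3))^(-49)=(11)(1 3)(8 9)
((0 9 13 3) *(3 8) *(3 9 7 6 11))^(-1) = ((0 7 6 11 3)(8 9 13))^(-1) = (0 3 11 6 7)(8 13 9)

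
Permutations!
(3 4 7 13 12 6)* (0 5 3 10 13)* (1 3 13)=(0 5 13 12 6 10 1 3 4 7)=[5, 3, 2, 4, 7, 13, 10, 0, 8, 9, 1, 11, 6, 12]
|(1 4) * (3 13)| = 2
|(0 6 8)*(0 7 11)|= 5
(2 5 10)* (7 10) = (2 5 7 10) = [0, 1, 5, 3, 4, 7, 6, 10, 8, 9, 2]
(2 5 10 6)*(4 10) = (2 5 4 10 6) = [0, 1, 5, 3, 10, 4, 2, 7, 8, 9, 6]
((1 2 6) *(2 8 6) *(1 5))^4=(8)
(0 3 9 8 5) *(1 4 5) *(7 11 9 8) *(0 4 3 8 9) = (0 8 1 3 9 7 11)(4 5) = [8, 3, 2, 9, 5, 4, 6, 11, 1, 7, 10, 0]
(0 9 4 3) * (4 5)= [9, 1, 2, 0, 3, 4, 6, 7, 8, 5]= (0 9 5 4 3)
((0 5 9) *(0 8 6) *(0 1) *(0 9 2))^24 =(9)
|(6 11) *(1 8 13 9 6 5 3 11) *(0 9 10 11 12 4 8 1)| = 24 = |(0 9 6)(3 12 4 8 13 10 11 5)|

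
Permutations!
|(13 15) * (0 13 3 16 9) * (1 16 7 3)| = |(0 13 15 1 16 9)(3 7)| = 6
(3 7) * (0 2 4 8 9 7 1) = (0 2 4 8 9 7 3 1) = [2, 0, 4, 1, 8, 5, 6, 3, 9, 7]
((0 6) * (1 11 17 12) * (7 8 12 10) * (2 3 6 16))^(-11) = (0 6 3 2 16)(1 10 12 17 8 11 7)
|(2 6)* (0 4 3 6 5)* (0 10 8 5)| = 15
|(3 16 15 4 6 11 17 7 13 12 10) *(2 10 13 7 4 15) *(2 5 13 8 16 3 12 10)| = |(4 6 11 17)(5 13 10 12 8 16)| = 12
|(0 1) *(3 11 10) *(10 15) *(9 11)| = 10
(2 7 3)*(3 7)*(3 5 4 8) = (2 5 4 8 3) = [0, 1, 5, 2, 8, 4, 6, 7, 3]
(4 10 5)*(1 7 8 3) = (1 7 8 3)(4 10 5) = [0, 7, 2, 1, 10, 4, 6, 8, 3, 9, 5]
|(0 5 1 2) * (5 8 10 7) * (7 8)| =|(0 7 5 1 2)(8 10)| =10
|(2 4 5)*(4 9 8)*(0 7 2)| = 7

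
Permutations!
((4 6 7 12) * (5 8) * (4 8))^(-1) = ((4 6 7 12 8 5))^(-1) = (4 5 8 12 7 6)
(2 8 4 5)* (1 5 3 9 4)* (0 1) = [1, 5, 8, 9, 3, 2, 6, 7, 0, 4] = (0 1 5 2 8)(3 9 4)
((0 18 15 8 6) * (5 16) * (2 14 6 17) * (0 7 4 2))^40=(18)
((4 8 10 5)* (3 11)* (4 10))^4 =((3 11)(4 8)(5 10))^4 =(11)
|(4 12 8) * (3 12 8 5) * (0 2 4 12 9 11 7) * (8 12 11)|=|(0 2 4 12 5 3 9 8 11 7)|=10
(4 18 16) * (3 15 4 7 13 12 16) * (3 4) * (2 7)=(2 7 13 12 16)(3 15)(4 18)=[0, 1, 7, 15, 18, 5, 6, 13, 8, 9, 10, 11, 16, 12, 14, 3, 2, 17, 4]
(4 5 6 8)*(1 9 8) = (1 9 8 4 5 6) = [0, 9, 2, 3, 5, 6, 1, 7, 4, 8]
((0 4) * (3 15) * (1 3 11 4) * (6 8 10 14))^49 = ((0 1 3 15 11 4)(6 8 10 14))^49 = (0 1 3 15 11 4)(6 8 10 14)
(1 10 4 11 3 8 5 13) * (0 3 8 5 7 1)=[3, 10, 2, 5, 11, 13, 6, 1, 7, 9, 4, 8, 12, 0]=(0 3 5 13)(1 10 4 11 8 7)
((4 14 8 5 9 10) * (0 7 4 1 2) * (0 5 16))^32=((0 7 4 14 8 16)(1 2 5 9 10))^32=(0 4 8)(1 5 10 2 9)(7 14 16)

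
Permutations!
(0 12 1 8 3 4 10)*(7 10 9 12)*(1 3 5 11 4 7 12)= (0 12 3 7 10)(1 8 5 11 4 9)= [12, 8, 2, 7, 9, 11, 6, 10, 5, 1, 0, 4, 3]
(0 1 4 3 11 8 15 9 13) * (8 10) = [1, 4, 2, 11, 3, 5, 6, 7, 15, 13, 8, 10, 12, 0, 14, 9] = (0 1 4 3 11 10 8 15 9 13)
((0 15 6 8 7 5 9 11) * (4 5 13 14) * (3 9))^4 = (0 7 5)(3 15 13)(4 11 8)(6 14 9)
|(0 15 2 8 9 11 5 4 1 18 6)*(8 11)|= 18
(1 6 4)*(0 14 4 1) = (0 14 4)(1 6) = [14, 6, 2, 3, 0, 5, 1, 7, 8, 9, 10, 11, 12, 13, 4]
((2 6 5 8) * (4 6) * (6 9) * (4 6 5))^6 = (9)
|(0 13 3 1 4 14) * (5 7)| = 6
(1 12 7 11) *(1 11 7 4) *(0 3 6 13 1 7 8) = [3, 12, 2, 6, 7, 5, 13, 8, 0, 9, 10, 11, 4, 1] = (0 3 6 13 1 12 4 7 8)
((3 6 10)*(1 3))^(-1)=(1 10 6 3)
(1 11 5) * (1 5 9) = (1 11 9) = [0, 11, 2, 3, 4, 5, 6, 7, 8, 1, 10, 9]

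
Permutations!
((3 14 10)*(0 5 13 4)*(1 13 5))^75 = (14)(0 4 13 1) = ((0 1 13 4)(3 14 10))^75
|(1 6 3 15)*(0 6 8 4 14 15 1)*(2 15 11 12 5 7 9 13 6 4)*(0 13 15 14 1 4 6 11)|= 56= |(0 6 3 4 1 8 2 14)(5 7 9 15 13 11 12)|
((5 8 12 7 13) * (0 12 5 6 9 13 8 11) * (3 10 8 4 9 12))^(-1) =(0 11 5 8 10 3)(4 7 12 6 13 9) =((0 3 10 8 5 11)(4 9 13 6 12 7))^(-1)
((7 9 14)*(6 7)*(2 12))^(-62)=(6 9)(7 14)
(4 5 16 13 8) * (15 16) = (4 5 15 16 13 8) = [0, 1, 2, 3, 5, 15, 6, 7, 4, 9, 10, 11, 12, 8, 14, 16, 13]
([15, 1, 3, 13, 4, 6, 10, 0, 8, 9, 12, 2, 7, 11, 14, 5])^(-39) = (0 6 7 5 12 15 10)(2 3 13 11)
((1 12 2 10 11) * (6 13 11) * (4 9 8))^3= (1 10 11 2 13 12 6)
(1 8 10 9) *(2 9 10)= [0, 8, 9, 3, 4, 5, 6, 7, 2, 1, 10]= (10)(1 8 2 9)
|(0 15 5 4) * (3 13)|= |(0 15 5 4)(3 13)|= 4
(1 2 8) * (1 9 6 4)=(1 2 8 9 6 4)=[0, 2, 8, 3, 1, 5, 4, 7, 9, 6]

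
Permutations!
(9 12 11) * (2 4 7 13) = (2 4 7 13)(9 12 11) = [0, 1, 4, 3, 7, 5, 6, 13, 8, 12, 10, 9, 11, 2]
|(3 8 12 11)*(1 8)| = 5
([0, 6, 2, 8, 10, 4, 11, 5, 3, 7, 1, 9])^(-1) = [0, 10, 2, 8, 5, 7, 1, 9, 3, 11, 4, 6]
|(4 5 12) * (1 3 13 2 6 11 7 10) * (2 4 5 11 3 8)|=|(1 8 2 6 3 13 4 11 7 10)(5 12)|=10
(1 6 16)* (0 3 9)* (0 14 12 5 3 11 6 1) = (0 11 6 16)(3 9 14 12 5) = [11, 1, 2, 9, 4, 3, 16, 7, 8, 14, 10, 6, 5, 13, 12, 15, 0]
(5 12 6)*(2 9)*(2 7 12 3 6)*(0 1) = (0 1)(2 9 7 12)(3 6 5) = [1, 0, 9, 6, 4, 3, 5, 12, 8, 7, 10, 11, 2]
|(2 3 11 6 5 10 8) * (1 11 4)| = |(1 11 6 5 10 8 2 3 4)| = 9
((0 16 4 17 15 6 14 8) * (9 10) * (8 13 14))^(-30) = (0 6 17 16 8 15 4)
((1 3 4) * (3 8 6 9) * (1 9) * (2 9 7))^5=((1 8 6)(2 9 3 4 7))^5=(9)(1 6 8)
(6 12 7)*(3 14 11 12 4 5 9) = (3 14 11 12 7 6 4 5 9) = [0, 1, 2, 14, 5, 9, 4, 6, 8, 3, 10, 12, 7, 13, 11]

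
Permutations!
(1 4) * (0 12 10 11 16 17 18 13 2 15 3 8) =[12, 4, 15, 8, 1, 5, 6, 7, 0, 9, 11, 16, 10, 2, 14, 3, 17, 18, 13] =(0 12 10 11 16 17 18 13 2 15 3 8)(1 4)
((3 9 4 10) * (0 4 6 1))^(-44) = (0 6 3 4 1 9 10)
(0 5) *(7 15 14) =[5, 1, 2, 3, 4, 0, 6, 15, 8, 9, 10, 11, 12, 13, 7, 14] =(0 5)(7 15 14)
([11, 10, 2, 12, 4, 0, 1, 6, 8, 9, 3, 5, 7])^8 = (0 5 11)(1 3 7)(6 10 12)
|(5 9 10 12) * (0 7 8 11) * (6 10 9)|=4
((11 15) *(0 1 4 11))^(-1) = ((0 1 4 11 15))^(-1) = (0 15 11 4 1)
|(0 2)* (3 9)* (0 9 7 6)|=|(0 2 9 3 7 6)|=6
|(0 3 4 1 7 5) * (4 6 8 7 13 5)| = 9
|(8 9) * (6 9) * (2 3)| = 6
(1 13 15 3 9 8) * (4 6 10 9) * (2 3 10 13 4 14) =[0, 4, 3, 14, 6, 5, 13, 7, 1, 8, 9, 11, 12, 15, 2, 10] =(1 4 6 13 15 10 9 8)(2 3 14)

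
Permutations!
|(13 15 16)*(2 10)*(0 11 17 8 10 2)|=15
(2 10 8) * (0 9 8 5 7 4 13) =[9, 1, 10, 3, 13, 7, 6, 4, 2, 8, 5, 11, 12, 0] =(0 9 8 2 10 5 7 4 13)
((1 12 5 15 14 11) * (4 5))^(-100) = (1 14 5 12 11 15 4)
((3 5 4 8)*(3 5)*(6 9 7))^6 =((4 8 5)(6 9 7))^6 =(9)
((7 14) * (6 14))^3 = (14)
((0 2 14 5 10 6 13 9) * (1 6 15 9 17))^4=((0 2 14 5 10 15 9)(1 6 13 17))^4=(17)(0 10 2 15 14 9 5)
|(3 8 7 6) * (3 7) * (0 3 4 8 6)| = 4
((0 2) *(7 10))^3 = ((0 2)(7 10))^3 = (0 2)(7 10)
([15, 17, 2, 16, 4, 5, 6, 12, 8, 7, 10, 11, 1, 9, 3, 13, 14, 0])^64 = (17)(3 16 14)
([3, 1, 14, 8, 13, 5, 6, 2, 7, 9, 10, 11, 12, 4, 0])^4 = [2, 1, 8, 14, 4, 5, 6, 3, 0, 9, 10, 11, 12, 13, 7]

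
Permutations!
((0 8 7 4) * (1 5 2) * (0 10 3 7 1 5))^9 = ((0 8 1)(2 5)(3 7 4 10))^9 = (2 5)(3 7 4 10)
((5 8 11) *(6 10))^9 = (11)(6 10)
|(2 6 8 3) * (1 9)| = |(1 9)(2 6 8 3)| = 4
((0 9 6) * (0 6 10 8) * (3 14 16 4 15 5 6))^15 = (0 8 10 9)(3 14 16 4 15 5 6)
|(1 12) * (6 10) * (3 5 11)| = |(1 12)(3 5 11)(6 10)| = 6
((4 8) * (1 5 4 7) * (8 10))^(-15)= (1 10)(4 7)(5 8)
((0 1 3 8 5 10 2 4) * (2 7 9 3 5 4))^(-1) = (0 4 8 3 9 7 10 5 1)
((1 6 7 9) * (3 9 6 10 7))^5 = ((1 10 7 6 3 9))^5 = (1 9 3 6 7 10)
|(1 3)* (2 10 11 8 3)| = 6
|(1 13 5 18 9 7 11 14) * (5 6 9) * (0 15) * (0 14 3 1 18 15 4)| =|(0 4)(1 13 6 9 7 11 3)(5 15 14 18)| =28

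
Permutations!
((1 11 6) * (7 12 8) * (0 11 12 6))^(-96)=((0 11)(1 12 8 7 6))^(-96)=(1 6 7 8 12)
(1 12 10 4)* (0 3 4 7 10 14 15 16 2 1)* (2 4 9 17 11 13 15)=(0 3 9 17 11 13 15 16 4)(1 12 14 2)(7 10)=[3, 12, 1, 9, 0, 5, 6, 10, 8, 17, 7, 13, 14, 15, 2, 16, 4, 11]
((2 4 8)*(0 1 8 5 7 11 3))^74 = ((0 1 8 2 4 5 7 11 3))^74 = (0 8 4 7 3 1 2 5 11)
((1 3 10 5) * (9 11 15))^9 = (15)(1 3 10 5)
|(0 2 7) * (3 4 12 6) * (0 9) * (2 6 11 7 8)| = 8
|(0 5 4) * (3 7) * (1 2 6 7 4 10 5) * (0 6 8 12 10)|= 28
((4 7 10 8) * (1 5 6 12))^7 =(1 12 6 5)(4 8 10 7)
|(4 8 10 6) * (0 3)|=4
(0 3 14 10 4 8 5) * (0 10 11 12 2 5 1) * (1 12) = (0 3 14 11 1)(2 5 10 4 8 12) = [3, 0, 5, 14, 8, 10, 6, 7, 12, 9, 4, 1, 2, 13, 11]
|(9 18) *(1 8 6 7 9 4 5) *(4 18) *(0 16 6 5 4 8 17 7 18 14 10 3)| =|(0 16 6 18 14 10 3)(1 17 7 9 8 5)| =42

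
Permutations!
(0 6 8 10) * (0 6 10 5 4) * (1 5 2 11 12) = (0 10 6 8 2 11 12 1 5 4) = [10, 5, 11, 3, 0, 4, 8, 7, 2, 9, 6, 12, 1]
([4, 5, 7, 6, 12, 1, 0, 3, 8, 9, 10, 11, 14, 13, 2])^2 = (0 12 2 3)(4 14 7 6)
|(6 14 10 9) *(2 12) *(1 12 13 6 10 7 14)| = 10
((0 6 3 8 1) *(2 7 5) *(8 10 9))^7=(10)(2 7 5)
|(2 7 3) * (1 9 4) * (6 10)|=|(1 9 4)(2 7 3)(6 10)|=6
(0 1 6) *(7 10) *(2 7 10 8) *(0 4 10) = [1, 6, 7, 3, 10, 5, 4, 8, 2, 9, 0] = (0 1 6 4 10)(2 7 8)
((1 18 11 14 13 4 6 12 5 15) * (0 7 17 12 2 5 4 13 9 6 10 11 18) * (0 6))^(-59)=((18)(0 7 17 12 4 10 11 14 9)(1 6 2 5 15))^(-59)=(18)(0 4 9 12 14 17 11 7 10)(1 6 2 5 15)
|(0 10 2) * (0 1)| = |(0 10 2 1)| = 4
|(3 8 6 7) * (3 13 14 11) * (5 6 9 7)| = |(3 8 9 7 13 14 11)(5 6)| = 14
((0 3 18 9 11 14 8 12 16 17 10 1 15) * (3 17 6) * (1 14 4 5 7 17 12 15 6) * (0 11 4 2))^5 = (0 3 7 15 16 9 10 2 6 5 8 12 18 17 11 1 4 14)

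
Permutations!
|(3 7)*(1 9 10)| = |(1 9 10)(3 7)| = 6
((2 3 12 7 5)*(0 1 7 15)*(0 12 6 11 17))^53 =((0 1 7 5 2 3 6 11 17)(12 15))^53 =(0 17 11 6 3 2 5 7 1)(12 15)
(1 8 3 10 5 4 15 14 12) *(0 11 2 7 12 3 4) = (0 11 2 7 12 1 8 4 15 14 3 10 5) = [11, 8, 7, 10, 15, 0, 6, 12, 4, 9, 5, 2, 1, 13, 3, 14]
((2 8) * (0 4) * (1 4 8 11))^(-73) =(0 4 1 11 2 8)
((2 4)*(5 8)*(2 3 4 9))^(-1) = (2 9)(3 4)(5 8)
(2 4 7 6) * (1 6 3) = (1 6 2 4 7 3) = [0, 6, 4, 1, 7, 5, 2, 3]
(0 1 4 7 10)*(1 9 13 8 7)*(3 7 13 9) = (0 3 7 10)(1 4)(8 13) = [3, 4, 2, 7, 1, 5, 6, 10, 13, 9, 0, 11, 12, 8]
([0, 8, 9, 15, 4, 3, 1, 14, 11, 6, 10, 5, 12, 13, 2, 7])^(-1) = [0, 6, 14, 5, 4, 11, 9, 15, 1, 2, 10, 8, 12, 13, 7, 3]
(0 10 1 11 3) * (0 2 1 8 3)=(0 10 8 3 2 1 11)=[10, 11, 1, 2, 4, 5, 6, 7, 3, 9, 8, 0]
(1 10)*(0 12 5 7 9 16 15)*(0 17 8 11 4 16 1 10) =(0 12 5 7 9 1)(4 16 15 17 8 11) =[12, 0, 2, 3, 16, 7, 6, 9, 11, 1, 10, 4, 5, 13, 14, 17, 15, 8]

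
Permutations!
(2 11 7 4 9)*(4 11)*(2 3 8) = (2 4 9 3 8)(7 11) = [0, 1, 4, 8, 9, 5, 6, 11, 2, 3, 10, 7]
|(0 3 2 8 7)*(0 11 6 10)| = |(0 3 2 8 7 11 6 10)| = 8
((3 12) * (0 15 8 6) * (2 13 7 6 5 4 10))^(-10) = ((0 15 8 5 4 10 2 13 7 6)(3 12))^(-10) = (15)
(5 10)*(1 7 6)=(1 7 6)(5 10)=[0, 7, 2, 3, 4, 10, 1, 6, 8, 9, 5]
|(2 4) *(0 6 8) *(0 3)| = |(0 6 8 3)(2 4)| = 4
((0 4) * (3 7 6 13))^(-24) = ((0 4)(3 7 6 13))^(-24) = (13)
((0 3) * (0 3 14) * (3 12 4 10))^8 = (14)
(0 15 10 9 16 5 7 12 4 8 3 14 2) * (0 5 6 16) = (0 15 10 9)(2 5 7 12 4 8 3 14)(6 16) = [15, 1, 5, 14, 8, 7, 16, 12, 3, 0, 9, 11, 4, 13, 2, 10, 6]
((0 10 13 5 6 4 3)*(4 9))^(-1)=((0 10 13 5 6 9 4 3))^(-1)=(0 3 4 9 6 5 13 10)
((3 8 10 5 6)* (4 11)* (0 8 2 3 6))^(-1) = ((0 8 10 5)(2 3)(4 11))^(-1) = (0 5 10 8)(2 3)(4 11)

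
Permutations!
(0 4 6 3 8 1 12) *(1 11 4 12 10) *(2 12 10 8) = (0 10 1 8 11 4 6 3 2 12) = [10, 8, 12, 2, 6, 5, 3, 7, 11, 9, 1, 4, 0]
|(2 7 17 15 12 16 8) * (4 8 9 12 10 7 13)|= |(2 13 4 8)(7 17 15 10)(9 12 16)|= 12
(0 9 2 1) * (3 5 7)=(0 9 2 1)(3 5 7)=[9, 0, 1, 5, 4, 7, 6, 3, 8, 2]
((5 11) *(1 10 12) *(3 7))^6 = (12) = ((1 10 12)(3 7)(5 11))^6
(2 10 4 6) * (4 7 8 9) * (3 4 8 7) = (2 10 3 4 6)(8 9) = [0, 1, 10, 4, 6, 5, 2, 7, 9, 8, 3]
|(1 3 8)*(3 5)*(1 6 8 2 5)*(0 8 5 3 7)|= 10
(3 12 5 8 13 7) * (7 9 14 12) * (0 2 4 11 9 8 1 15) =(0 2 4 11 9 14 12 5 1 15)(3 7)(8 13) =[2, 15, 4, 7, 11, 1, 6, 3, 13, 14, 10, 9, 5, 8, 12, 0]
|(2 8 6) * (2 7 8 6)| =|(2 6 7 8)| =4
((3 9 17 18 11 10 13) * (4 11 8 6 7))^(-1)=((3 9 17 18 8 6 7 4 11 10 13))^(-1)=(3 13 10 11 4 7 6 8 18 17 9)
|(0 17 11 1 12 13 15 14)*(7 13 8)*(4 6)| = |(0 17 11 1 12 8 7 13 15 14)(4 6)| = 10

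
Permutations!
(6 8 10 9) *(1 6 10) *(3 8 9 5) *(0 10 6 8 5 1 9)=(0 10 1 8 9 6)(3 5)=[10, 8, 2, 5, 4, 3, 0, 7, 9, 6, 1]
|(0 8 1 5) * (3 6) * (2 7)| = 4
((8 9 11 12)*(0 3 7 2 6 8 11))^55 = ((0 3 7 2 6 8 9)(11 12))^55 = (0 9 8 6 2 7 3)(11 12)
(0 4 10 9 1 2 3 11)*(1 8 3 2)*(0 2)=(0 4 10 9 8 3 11 2)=[4, 1, 0, 11, 10, 5, 6, 7, 3, 8, 9, 2]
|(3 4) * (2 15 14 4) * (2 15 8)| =|(2 8)(3 15 14 4)| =4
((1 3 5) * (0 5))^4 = ((0 5 1 3))^4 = (5)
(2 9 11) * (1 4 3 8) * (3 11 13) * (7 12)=(1 4 11 2 9 13 3 8)(7 12)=[0, 4, 9, 8, 11, 5, 6, 12, 1, 13, 10, 2, 7, 3]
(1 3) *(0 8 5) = (0 8 5)(1 3) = [8, 3, 2, 1, 4, 0, 6, 7, 5]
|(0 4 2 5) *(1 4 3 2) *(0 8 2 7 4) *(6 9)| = 30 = |(0 3 7 4 1)(2 5 8)(6 9)|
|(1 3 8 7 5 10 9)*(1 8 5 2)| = 8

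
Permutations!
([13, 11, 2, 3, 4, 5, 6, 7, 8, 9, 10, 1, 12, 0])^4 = (13)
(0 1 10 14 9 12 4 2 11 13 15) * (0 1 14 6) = (0 14 9 12 4 2 11 13 15 1 10 6) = [14, 10, 11, 3, 2, 5, 0, 7, 8, 12, 6, 13, 4, 15, 9, 1]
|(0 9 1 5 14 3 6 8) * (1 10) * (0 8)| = 8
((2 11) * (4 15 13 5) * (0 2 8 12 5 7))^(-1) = (0 7 13 15 4 5 12 8 11 2)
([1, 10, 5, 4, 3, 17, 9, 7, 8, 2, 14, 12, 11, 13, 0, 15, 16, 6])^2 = [10, 14, 17, 3, 4, 6, 2, 7, 8, 5, 0, 11, 12, 13, 1, 15, 16, 9]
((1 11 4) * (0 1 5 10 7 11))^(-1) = ((0 1)(4 5 10 7 11))^(-1) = (0 1)(4 11 7 10 5)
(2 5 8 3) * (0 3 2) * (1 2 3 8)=(0 8 3)(1 2 5)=[8, 2, 5, 0, 4, 1, 6, 7, 3]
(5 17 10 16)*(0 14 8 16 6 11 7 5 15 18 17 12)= [14, 1, 2, 3, 4, 12, 11, 5, 16, 9, 6, 7, 0, 13, 8, 18, 15, 10, 17]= (0 14 8 16 15 18 17 10 6 11 7 5 12)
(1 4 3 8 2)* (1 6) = (1 4 3 8 2 6) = [0, 4, 6, 8, 3, 5, 1, 7, 2]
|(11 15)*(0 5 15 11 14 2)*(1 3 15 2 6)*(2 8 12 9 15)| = 11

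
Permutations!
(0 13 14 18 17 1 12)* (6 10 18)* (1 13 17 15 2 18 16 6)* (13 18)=[17, 12, 13, 3, 4, 5, 10, 7, 8, 9, 16, 11, 0, 14, 1, 2, 6, 18, 15]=(0 17 18 15 2 13 14 1 12)(6 10 16)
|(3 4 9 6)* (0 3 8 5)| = |(0 3 4 9 6 8 5)| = 7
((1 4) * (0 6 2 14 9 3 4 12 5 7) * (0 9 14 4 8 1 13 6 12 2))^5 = ((14)(0 12 5 7 9 3 8 1 2 4 13 6))^5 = (14)(0 3 13 7 2 12 8 6 9 4 5 1)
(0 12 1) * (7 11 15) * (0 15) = [12, 15, 2, 3, 4, 5, 6, 11, 8, 9, 10, 0, 1, 13, 14, 7] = (0 12 1 15 7 11)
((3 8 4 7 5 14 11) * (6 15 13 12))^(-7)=((3 8 4 7 5 14 11)(6 15 13 12))^(-7)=(6 15 13 12)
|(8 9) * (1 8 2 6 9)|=6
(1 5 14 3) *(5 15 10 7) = (1 15 10 7 5 14 3) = [0, 15, 2, 1, 4, 14, 6, 5, 8, 9, 7, 11, 12, 13, 3, 10]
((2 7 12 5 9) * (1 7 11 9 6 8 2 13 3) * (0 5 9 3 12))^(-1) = ((0 5 6 8 2 11 3 1 7)(9 13 12))^(-1) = (0 7 1 3 11 2 8 6 5)(9 12 13)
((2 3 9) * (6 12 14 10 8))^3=((2 3 9)(6 12 14 10 8))^3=(6 10 12 8 14)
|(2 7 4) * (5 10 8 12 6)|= 15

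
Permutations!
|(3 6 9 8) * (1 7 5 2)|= 4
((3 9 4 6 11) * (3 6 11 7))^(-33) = ((3 9 4 11 6 7))^(-33) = (3 11)(4 7)(6 9)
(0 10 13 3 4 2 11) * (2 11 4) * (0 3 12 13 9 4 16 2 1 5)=[10, 5, 16, 1, 11, 0, 6, 7, 8, 4, 9, 3, 13, 12, 14, 15, 2]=(0 10 9 4 11 3 1 5)(2 16)(12 13)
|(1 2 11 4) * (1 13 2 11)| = 5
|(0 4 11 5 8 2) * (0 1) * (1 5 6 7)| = 6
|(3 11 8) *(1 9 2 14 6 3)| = 8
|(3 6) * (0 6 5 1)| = |(0 6 3 5 1)| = 5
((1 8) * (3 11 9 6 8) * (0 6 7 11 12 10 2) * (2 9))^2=((0 6 8 1 3 12 10 9 7 11 2))^2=(0 8 3 10 7 2 6 1 12 9 11)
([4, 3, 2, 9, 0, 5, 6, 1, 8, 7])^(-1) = [4, 7, 2, 1, 0, 5, 6, 9, 8, 3]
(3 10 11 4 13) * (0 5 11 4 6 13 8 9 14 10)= (0 5 11 6 13 3)(4 8 9 14 10)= [5, 1, 2, 0, 8, 11, 13, 7, 9, 14, 4, 6, 12, 3, 10]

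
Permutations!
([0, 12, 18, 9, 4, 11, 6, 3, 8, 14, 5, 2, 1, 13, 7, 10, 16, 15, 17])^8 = [0, 1, 18, 3, 4, 11, 6, 7, 8, 9, 5, 2, 12, 13, 14, 10, 16, 15, 17]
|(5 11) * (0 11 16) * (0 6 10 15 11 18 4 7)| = |(0 18 4 7)(5 16 6 10 15 11)| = 12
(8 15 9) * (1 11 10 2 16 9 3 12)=[0, 11, 16, 12, 4, 5, 6, 7, 15, 8, 2, 10, 1, 13, 14, 3, 9]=(1 11 10 2 16 9 8 15 3 12)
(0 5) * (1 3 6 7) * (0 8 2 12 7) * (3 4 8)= (0 5 3 6)(1 4 8 2 12 7)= [5, 4, 12, 6, 8, 3, 0, 1, 2, 9, 10, 11, 7]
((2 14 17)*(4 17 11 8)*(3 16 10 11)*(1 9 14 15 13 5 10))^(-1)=((1 9 14 3 16)(2 15 13 5 10 11 8 4 17))^(-1)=(1 16 3 14 9)(2 17 4 8 11 10 5 13 15)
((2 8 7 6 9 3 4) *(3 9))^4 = (9)(2 3 7)(4 6 8)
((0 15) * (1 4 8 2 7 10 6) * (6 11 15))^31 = ((0 6 1 4 8 2 7 10 11 15))^31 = (0 6 1 4 8 2 7 10 11 15)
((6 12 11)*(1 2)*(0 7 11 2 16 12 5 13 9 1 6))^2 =(0 11 7)(1 12 6 13)(2 5 9 16)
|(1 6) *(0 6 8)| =4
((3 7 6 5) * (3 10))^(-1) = (3 10 5 6 7) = ((3 7 6 5 10))^(-1)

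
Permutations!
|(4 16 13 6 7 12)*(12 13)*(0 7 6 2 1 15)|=6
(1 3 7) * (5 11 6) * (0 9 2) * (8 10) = (0 9 2)(1 3 7)(5 11 6)(8 10) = [9, 3, 0, 7, 4, 11, 5, 1, 10, 2, 8, 6]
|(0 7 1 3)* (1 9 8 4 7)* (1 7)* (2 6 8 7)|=14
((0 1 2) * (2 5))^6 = ((0 1 5 2))^6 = (0 5)(1 2)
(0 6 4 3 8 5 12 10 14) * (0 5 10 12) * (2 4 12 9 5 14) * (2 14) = (0 6 12 9 5)(2 4 3 8 10 14) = [6, 1, 4, 8, 3, 0, 12, 7, 10, 5, 14, 11, 9, 13, 2]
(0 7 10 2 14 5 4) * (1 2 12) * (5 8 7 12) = (0 12 1 2 14 8 7 10 5 4) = [12, 2, 14, 3, 0, 4, 6, 10, 7, 9, 5, 11, 1, 13, 8]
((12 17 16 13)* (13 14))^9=(12 13 14 16 17)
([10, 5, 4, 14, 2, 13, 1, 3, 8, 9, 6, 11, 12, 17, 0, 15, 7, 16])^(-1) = [14, 6, 4, 7, 2, 1, 10, 16, 8, 9, 0, 11, 12, 5, 3, 15, 17, 13]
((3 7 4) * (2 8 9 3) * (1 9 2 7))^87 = (9)(2 8)(4 7)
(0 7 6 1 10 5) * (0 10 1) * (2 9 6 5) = [7, 1, 9, 3, 4, 10, 0, 5, 8, 6, 2] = (0 7 5 10 2 9 6)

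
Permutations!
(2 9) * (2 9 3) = (9)(2 3) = [0, 1, 3, 2, 4, 5, 6, 7, 8, 9]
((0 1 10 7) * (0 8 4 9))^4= ((0 1 10 7 8 4 9))^4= (0 8 1 4 10 9 7)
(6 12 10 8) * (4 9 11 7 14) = (4 9 11 7 14)(6 12 10 8) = [0, 1, 2, 3, 9, 5, 12, 14, 6, 11, 8, 7, 10, 13, 4]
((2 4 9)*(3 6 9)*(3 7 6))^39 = (2 9 6 7 4)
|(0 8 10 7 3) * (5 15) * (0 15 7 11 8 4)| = |(0 4)(3 15 5 7)(8 10 11)| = 12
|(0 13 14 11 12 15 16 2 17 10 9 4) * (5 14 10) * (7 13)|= 24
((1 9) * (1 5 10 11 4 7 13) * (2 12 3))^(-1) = (1 13 7 4 11 10 5 9)(2 3 12)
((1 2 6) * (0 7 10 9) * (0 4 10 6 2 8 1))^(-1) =((0 7 6)(1 8)(4 10 9))^(-1) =(0 6 7)(1 8)(4 9 10)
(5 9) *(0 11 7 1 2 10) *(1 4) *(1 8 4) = [11, 2, 10, 3, 8, 9, 6, 1, 4, 5, 0, 7] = (0 11 7 1 2 10)(4 8)(5 9)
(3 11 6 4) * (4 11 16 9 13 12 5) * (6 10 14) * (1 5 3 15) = [0, 5, 2, 16, 15, 4, 11, 7, 8, 13, 14, 10, 3, 12, 6, 1, 9] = (1 5 4 15)(3 16 9 13 12)(6 11 10 14)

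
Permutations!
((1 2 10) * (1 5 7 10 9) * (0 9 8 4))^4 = ((0 9 1 2 8 4)(5 7 10))^4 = (0 8 1)(2 9 4)(5 7 10)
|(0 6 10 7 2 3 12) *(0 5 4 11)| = |(0 6 10 7 2 3 12 5 4 11)| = 10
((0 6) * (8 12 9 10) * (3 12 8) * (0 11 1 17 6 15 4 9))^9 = (0 4 10 12 15 9 3)(1 17 6 11)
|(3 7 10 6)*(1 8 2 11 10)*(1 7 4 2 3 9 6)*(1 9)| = 9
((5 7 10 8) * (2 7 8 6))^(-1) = ((2 7 10 6)(5 8))^(-1) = (2 6 10 7)(5 8)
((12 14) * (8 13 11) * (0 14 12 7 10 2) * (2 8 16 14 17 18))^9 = (0 17 18 2)(7 8 11 14 10 13 16)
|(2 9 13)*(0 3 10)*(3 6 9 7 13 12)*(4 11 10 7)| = |(0 6 9 12 3 7 13 2 4 11 10)| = 11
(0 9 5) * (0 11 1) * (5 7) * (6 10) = (0 9 7 5 11 1)(6 10) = [9, 0, 2, 3, 4, 11, 10, 5, 8, 7, 6, 1]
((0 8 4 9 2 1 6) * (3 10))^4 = ((0 8 4 9 2 1 6)(3 10))^4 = (10)(0 2 8 1 4 6 9)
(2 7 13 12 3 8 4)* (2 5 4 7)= (3 8 7 13 12)(4 5)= [0, 1, 2, 8, 5, 4, 6, 13, 7, 9, 10, 11, 3, 12]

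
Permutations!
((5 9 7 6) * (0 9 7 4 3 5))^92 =(0 9 4 3 5 7 6)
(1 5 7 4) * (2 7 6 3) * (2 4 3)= [0, 5, 7, 4, 1, 6, 2, 3]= (1 5 6 2 7 3 4)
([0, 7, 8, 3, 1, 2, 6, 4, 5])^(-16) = [0, 4, 5, 3, 7, 8, 6, 1, 2]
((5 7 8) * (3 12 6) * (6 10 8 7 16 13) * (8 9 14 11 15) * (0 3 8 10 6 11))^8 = ((0 3 12 6 8 5 16 13 11 15 10 9 14))^8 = (0 11 6 9 16 3 15 8 14 13 12 10 5)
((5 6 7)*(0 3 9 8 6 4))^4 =(0 6)(3 7)(4 8)(5 9)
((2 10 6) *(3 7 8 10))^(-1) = (2 6 10 8 7 3)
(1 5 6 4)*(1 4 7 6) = (1 5)(6 7) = [0, 5, 2, 3, 4, 1, 7, 6]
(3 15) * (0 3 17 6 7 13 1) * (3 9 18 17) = (0 9 18 17 6 7 13 1)(3 15) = [9, 0, 2, 15, 4, 5, 7, 13, 8, 18, 10, 11, 12, 1, 14, 3, 16, 6, 17]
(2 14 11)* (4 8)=(2 14 11)(4 8)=[0, 1, 14, 3, 8, 5, 6, 7, 4, 9, 10, 2, 12, 13, 11]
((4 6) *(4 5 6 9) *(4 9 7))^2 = ((9)(4 7)(5 6))^2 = (9)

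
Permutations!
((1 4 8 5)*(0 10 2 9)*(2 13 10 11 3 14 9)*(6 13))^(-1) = (0 9 14 3 11)(1 5 8 4)(6 10 13)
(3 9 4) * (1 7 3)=(1 7 3 9 4)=[0, 7, 2, 9, 1, 5, 6, 3, 8, 4]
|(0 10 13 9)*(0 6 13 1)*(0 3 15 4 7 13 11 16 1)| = |(0 10)(1 3 15 4 7 13 9 6 11 16)| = 10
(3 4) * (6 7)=(3 4)(6 7)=[0, 1, 2, 4, 3, 5, 7, 6]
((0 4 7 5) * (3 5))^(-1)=((0 4 7 3 5))^(-1)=(0 5 3 7 4)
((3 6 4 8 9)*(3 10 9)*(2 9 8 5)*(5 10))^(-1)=((2 9 5)(3 6 4 10 8))^(-1)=(2 5 9)(3 8 10 4 6)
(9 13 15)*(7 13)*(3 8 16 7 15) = [0, 1, 2, 8, 4, 5, 6, 13, 16, 15, 10, 11, 12, 3, 14, 9, 7] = (3 8 16 7 13)(9 15)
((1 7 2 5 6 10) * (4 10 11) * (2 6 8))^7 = ((1 7 6 11 4 10)(2 5 8))^7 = (1 7 6 11 4 10)(2 5 8)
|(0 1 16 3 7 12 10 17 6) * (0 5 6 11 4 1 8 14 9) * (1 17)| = 12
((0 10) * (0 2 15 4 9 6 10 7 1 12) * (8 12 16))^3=((0 7 1 16 8 12)(2 15 4 9 6 10))^3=(0 16)(1 12)(2 9)(4 10)(6 15)(7 8)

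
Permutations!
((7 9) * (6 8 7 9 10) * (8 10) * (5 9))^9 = (5 9)(6 10)(7 8)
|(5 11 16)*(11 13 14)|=5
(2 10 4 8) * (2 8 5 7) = (2 10 4 5 7) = [0, 1, 10, 3, 5, 7, 6, 2, 8, 9, 4]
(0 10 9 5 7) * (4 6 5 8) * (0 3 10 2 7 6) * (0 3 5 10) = (0 2 7 5 6 10 9 8 4 3) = [2, 1, 7, 0, 3, 6, 10, 5, 4, 8, 9]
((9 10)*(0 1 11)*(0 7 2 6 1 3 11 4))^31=((0 3 11 7 2 6 1 4)(9 10))^31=(0 4 1 6 2 7 11 3)(9 10)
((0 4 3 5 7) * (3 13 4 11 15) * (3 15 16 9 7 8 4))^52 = (0 16 7 11 9)(3 8 13 5 4)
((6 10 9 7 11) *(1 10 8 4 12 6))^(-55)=(4 12 6 8)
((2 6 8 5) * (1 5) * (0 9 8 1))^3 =((0 9 8)(1 5 2 6))^3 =(9)(1 6 2 5)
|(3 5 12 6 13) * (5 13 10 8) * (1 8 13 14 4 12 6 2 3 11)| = |(1 8 5 6 10 13 11)(2 3 14 4 12)| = 35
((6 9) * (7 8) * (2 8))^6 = ((2 8 7)(6 9))^6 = (9)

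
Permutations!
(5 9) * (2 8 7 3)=(2 8 7 3)(5 9)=[0, 1, 8, 2, 4, 9, 6, 3, 7, 5]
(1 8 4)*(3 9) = (1 8 4)(3 9) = [0, 8, 2, 9, 1, 5, 6, 7, 4, 3]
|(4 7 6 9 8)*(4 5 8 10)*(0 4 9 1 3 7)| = 4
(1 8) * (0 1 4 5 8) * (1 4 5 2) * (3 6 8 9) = (0 4 2 1)(3 6 8 5 9) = [4, 0, 1, 6, 2, 9, 8, 7, 5, 3]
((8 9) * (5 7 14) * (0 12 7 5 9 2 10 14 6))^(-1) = (0 6 7 12)(2 8 9 14 10)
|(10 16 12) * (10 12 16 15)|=2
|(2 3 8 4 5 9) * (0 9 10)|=8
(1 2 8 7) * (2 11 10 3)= [0, 11, 8, 2, 4, 5, 6, 1, 7, 9, 3, 10]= (1 11 10 3 2 8 7)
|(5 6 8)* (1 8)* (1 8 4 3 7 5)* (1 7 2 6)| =8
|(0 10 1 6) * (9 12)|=4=|(0 10 1 6)(9 12)|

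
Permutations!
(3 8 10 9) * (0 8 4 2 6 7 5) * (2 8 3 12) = [3, 1, 6, 4, 8, 0, 7, 5, 10, 12, 9, 11, 2] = (0 3 4 8 10 9 12 2 6 7 5)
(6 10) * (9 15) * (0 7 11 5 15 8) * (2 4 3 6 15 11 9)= [7, 1, 4, 6, 3, 11, 10, 9, 0, 8, 15, 5, 12, 13, 14, 2]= (0 7 9 8)(2 4 3 6 10 15)(5 11)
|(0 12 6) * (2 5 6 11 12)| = |(0 2 5 6)(11 12)| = 4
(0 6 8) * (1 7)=[6, 7, 2, 3, 4, 5, 8, 1, 0]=(0 6 8)(1 7)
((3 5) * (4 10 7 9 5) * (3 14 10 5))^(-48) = ((3 4 5 14 10 7 9))^(-48) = (3 4 5 14 10 7 9)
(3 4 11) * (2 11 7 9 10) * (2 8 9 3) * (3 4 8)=(2 11)(3 8 9 10)(4 7)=[0, 1, 11, 8, 7, 5, 6, 4, 9, 10, 3, 2]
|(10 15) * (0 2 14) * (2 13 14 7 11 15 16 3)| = |(0 13 14)(2 7 11 15 10 16 3)| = 21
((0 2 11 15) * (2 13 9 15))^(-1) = (0 15 9 13)(2 11)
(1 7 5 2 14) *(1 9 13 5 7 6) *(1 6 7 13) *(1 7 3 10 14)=[0, 3, 1, 10, 4, 2, 6, 13, 8, 7, 14, 11, 12, 5, 9]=(1 3 10 14 9 7 13 5 2)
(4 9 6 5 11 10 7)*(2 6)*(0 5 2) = [5, 1, 6, 3, 9, 11, 2, 4, 8, 0, 7, 10] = (0 5 11 10 7 4 9)(2 6)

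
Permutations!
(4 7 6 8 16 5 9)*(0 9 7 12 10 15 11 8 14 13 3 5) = (0 9 4 12 10 15 11 8 16)(3 5 7 6 14 13) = [9, 1, 2, 5, 12, 7, 14, 6, 16, 4, 15, 8, 10, 3, 13, 11, 0]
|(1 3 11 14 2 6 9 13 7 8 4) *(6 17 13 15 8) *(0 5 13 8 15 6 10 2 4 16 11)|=|(0 5 13 7 10 2 17 8 16 11 14 4 1 3)(6 9)|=14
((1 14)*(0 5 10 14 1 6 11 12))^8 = ((0 5 10 14 6 11 12))^8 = (0 5 10 14 6 11 12)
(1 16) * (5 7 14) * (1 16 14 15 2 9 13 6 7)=(16)(1 14 5)(2 9 13 6 7 15)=[0, 14, 9, 3, 4, 1, 7, 15, 8, 13, 10, 11, 12, 6, 5, 2, 16]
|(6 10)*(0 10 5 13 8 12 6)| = 10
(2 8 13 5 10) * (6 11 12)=(2 8 13 5 10)(6 11 12)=[0, 1, 8, 3, 4, 10, 11, 7, 13, 9, 2, 12, 6, 5]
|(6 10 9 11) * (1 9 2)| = 6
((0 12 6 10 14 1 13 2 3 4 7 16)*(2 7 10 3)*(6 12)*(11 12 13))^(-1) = ((0 6 3 4 10 14 1 11 12 13 7 16))^(-1) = (0 16 7 13 12 11 1 14 10 4 3 6)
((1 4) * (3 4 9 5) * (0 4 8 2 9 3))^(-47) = ((0 4 1 3 8 2 9 5))^(-47) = (0 4 1 3 8 2 9 5)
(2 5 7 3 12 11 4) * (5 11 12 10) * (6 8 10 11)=(12)(2 6 8 10 5 7 3 11 4)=[0, 1, 6, 11, 2, 7, 8, 3, 10, 9, 5, 4, 12]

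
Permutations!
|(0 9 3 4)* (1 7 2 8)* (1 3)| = |(0 9 1 7 2 8 3 4)| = 8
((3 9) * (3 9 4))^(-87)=(9)(3 4)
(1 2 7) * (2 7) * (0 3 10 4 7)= [3, 0, 2, 10, 7, 5, 6, 1, 8, 9, 4]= (0 3 10 4 7 1)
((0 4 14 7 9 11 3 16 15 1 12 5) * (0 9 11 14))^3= (0 4)(1 9 11 15 5 7 16 12 14 3)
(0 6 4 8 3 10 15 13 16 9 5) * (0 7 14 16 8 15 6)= (3 10 6 4 15 13 8)(5 7 14 16 9)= [0, 1, 2, 10, 15, 7, 4, 14, 3, 5, 6, 11, 12, 8, 16, 13, 9]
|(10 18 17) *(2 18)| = |(2 18 17 10)| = 4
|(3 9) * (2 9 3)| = |(2 9)| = 2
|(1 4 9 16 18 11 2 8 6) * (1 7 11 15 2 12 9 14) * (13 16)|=33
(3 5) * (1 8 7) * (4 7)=[0, 8, 2, 5, 7, 3, 6, 1, 4]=(1 8 4 7)(3 5)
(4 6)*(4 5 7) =(4 6 5 7) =[0, 1, 2, 3, 6, 7, 5, 4]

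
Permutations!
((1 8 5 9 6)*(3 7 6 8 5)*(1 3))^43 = ((1 5 9 8)(3 7 6))^43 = (1 8 9 5)(3 7 6)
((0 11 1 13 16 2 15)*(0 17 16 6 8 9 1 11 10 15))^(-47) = (0 10 15 17 16 2)(1 8 13 9 6)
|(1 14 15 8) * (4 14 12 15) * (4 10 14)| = |(1 12 15 8)(10 14)| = 4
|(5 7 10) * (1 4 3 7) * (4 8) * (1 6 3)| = 15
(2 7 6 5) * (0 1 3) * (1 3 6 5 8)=(0 3)(1 6 8)(2 7 5)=[3, 6, 7, 0, 4, 2, 8, 5, 1]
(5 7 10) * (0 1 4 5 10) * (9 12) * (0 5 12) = [1, 4, 2, 3, 12, 7, 6, 5, 8, 0, 10, 11, 9] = (0 1 4 12 9)(5 7)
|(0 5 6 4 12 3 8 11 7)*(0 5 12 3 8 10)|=|(0 12 8 11 7 5 6 4 3 10)|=10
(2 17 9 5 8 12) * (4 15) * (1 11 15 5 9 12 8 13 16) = (1 11 15 4 5 13 16)(2 17 12) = [0, 11, 17, 3, 5, 13, 6, 7, 8, 9, 10, 15, 2, 16, 14, 4, 1, 12]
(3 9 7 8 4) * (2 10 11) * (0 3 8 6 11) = [3, 1, 10, 9, 8, 5, 11, 6, 4, 7, 0, 2] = (0 3 9 7 6 11 2 10)(4 8)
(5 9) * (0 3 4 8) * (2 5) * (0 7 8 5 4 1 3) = (1 3)(2 4 5 9)(7 8) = [0, 3, 4, 1, 5, 9, 6, 8, 7, 2]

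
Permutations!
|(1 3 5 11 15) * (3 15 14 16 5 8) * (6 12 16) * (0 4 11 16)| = 6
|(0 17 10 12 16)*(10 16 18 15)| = 12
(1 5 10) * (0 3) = (0 3)(1 5 10) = [3, 5, 2, 0, 4, 10, 6, 7, 8, 9, 1]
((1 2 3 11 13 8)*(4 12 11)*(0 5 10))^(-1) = ((0 5 10)(1 2 3 4 12 11 13 8))^(-1) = (0 10 5)(1 8 13 11 12 4 3 2)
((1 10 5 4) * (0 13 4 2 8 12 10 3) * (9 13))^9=((0 9 13 4 1 3)(2 8 12 10 5))^9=(0 4)(1 9)(2 5 10 12 8)(3 13)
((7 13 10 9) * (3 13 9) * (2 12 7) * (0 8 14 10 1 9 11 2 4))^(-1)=((0 8 14 10 3 13 1 9 4)(2 12 7 11))^(-1)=(0 4 9 1 13 3 10 14 8)(2 11 7 12)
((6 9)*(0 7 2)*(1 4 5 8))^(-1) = ((0 7 2)(1 4 5 8)(6 9))^(-1) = (0 2 7)(1 8 5 4)(6 9)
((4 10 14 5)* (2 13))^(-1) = (2 13)(4 5 14 10)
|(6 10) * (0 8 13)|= 6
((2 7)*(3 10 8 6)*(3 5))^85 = (10)(2 7)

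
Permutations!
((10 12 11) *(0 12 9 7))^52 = (0 9 11)(7 10 12)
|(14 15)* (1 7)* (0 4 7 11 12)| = 6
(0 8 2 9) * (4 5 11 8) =(0 4 5 11 8 2 9) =[4, 1, 9, 3, 5, 11, 6, 7, 2, 0, 10, 8]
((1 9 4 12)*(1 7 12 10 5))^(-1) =(1 5 10 4 9)(7 12)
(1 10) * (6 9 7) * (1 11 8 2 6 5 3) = (1 10 11 8 2 6 9 7 5 3) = [0, 10, 6, 1, 4, 3, 9, 5, 2, 7, 11, 8]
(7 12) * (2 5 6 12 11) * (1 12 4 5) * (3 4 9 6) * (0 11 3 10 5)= (0 11 2 1 12 7 3 4)(5 10)(6 9)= [11, 12, 1, 4, 0, 10, 9, 3, 8, 6, 5, 2, 7]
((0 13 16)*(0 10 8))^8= ((0 13 16 10 8))^8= (0 10 13 8 16)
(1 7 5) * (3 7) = (1 3 7 5) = [0, 3, 2, 7, 4, 1, 6, 5]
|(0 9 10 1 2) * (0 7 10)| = 4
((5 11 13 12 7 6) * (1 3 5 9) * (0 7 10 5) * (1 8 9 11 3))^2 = (0 6 13 10 3 7 11 12 5)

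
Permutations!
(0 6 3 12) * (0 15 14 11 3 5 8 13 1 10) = (0 6 5 8 13 1 10)(3 12 15 14 11) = [6, 10, 2, 12, 4, 8, 5, 7, 13, 9, 0, 3, 15, 1, 11, 14]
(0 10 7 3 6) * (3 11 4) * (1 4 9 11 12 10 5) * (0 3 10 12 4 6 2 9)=[5, 6, 9, 2, 10, 1, 3, 4, 8, 11, 7, 0, 12]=(12)(0 5 1 6 3 2 9 11)(4 10 7)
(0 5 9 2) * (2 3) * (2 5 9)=[9, 1, 0, 5, 4, 2, 6, 7, 8, 3]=(0 9 3 5 2)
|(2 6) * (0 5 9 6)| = 5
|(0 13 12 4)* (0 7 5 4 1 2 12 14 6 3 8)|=6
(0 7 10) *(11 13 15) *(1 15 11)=(0 7 10)(1 15)(11 13)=[7, 15, 2, 3, 4, 5, 6, 10, 8, 9, 0, 13, 12, 11, 14, 1]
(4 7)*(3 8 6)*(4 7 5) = (3 8 6)(4 5) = [0, 1, 2, 8, 5, 4, 3, 7, 6]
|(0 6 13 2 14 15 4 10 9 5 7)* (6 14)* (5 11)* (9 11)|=|(0 14 15 4 10 11 5 7)(2 6 13)|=24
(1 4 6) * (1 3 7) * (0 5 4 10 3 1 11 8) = (0 5 4 6 1 10 3 7 11 8) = [5, 10, 2, 7, 6, 4, 1, 11, 0, 9, 3, 8]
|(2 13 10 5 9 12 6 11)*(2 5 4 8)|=|(2 13 10 4 8)(5 9 12 6 11)|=5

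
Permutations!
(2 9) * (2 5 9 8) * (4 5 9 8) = (9)(2 4 5 8) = [0, 1, 4, 3, 5, 8, 6, 7, 2, 9]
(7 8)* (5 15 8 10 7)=(5 15 8)(7 10)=[0, 1, 2, 3, 4, 15, 6, 10, 5, 9, 7, 11, 12, 13, 14, 8]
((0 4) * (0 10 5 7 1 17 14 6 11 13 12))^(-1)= ((0 4 10 5 7 1 17 14 6 11 13 12))^(-1)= (0 12 13 11 6 14 17 1 7 5 10 4)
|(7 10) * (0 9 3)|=|(0 9 3)(7 10)|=6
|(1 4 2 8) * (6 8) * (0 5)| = 10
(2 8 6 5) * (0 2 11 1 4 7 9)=(0 2 8 6 5 11 1 4 7 9)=[2, 4, 8, 3, 7, 11, 5, 9, 6, 0, 10, 1]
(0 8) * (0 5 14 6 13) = (0 8 5 14 6 13) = [8, 1, 2, 3, 4, 14, 13, 7, 5, 9, 10, 11, 12, 0, 6]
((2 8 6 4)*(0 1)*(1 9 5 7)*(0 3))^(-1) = ((0 9 5 7 1 3)(2 8 6 4))^(-1) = (0 3 1 7 5 9)(2 4 6 8)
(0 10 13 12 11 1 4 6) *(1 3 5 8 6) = (0 10 13 12 11 3 5 8 6)(1 4) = [10, 4, 2, 5, 1, 8, 0, 7, 6, 9, 13, 3, 11, 12]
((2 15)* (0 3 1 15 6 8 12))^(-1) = ((0 3 1 15 2 6 8 12))^(-1) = (0 12 8 6 2 15 1 3)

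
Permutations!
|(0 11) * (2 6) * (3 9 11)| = |(0 3 9 11)(2 6)| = 4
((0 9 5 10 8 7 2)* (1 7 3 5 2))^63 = ((0 9 2)(1 7)(3 5 10 8))^63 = (1 7)(3 8 10 5)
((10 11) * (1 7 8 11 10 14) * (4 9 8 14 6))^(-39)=(14)(4 9 8 11 6)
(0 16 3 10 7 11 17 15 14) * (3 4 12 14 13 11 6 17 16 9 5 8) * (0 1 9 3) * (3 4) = (0 4 12 14 1 9 5 8)(3 10 7 6 17 15 13 11 16) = [4, 9, 2, 10, 12, 8, 17, 6, 0, 5, 7, 16, 14, 11, 1, 13, 3, 15]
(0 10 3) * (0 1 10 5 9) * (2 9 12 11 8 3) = [5, 10, 9, 1, 4, 12, 6, 7, 3, 0, 2, 8, 11] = (0 5 12 11 8 3 1 10 2 9)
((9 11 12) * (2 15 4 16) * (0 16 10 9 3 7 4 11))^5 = (0 12 9 11 10 15 4 2 7 16 3)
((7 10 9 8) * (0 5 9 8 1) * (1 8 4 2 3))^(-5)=(0 10)(1 7)(2 9)(3 8)(4 5)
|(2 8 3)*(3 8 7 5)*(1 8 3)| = |(1 8 3 2 7 5)| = 6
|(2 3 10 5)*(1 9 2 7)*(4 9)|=|(1 4 9 2 3 10 5 7)|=8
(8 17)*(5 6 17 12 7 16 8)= (5 6 17)(7 16 8 12)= [0, 1, 2, 3, 4, 6, 17, 16, 12, 9, 10, 11, 7, 13, 14, 15, 8, 5]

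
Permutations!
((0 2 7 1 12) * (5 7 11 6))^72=((0 2 11 6 5 7 1 12))^72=(12)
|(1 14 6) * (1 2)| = 4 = |(1 14 6 2)|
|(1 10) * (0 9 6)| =|(0 9 6)(1 10)| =6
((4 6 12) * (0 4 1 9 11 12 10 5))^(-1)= (0 5 10 6 4)(1 12 11 9)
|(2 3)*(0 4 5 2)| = |(0 4 5 2 3)| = 5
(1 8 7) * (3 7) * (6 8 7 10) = (1 7)(3 10 6 8) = [0, 7, 2, 10, 4, 5, 8, 1, 3, 9, 6]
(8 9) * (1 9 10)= (1 9 8 10)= [0, 9, 2, 3, 4, 5, 6, 7, 10, 8, 1]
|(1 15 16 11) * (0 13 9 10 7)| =20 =|(0 13 9 10 7)(1 15 16 11)|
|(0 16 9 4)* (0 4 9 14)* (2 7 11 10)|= |(0 16 14)(2 7 11 10)|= 12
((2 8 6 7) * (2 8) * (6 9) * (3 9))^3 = (3 7 9 8 6)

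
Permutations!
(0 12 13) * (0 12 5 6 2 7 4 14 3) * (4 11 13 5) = (0 4 14 3)(2 7 11 13 12 5 6) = [4, 1, 7, 0, 14, 6, 2, 11, 8, 9, 10, 13, 5, 12, 3]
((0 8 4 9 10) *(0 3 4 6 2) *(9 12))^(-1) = (0 2 6 8)(3 10 9 12 4)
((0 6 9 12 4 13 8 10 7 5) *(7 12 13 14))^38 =((0 6 9 13 8 10 12 4 14 7 5))^38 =(0 10 5 8 7 13 14 9 4 6 12)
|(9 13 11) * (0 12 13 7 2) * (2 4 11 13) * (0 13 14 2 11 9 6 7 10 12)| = |(2 13 14)(4 9 10 12 11 6 7)| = 21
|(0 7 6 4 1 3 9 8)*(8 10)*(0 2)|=|(0 7 6 4 1 3 9 10 8 2)|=10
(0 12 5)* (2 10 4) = (0 12 5)(2 10 4) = [12, 1, 10, 3, 2, 0, 6, 7, 8, 9, 4, 11, 5]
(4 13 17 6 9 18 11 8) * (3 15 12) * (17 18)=(3 15 12)(4 13 18 11 8)(6 9 17)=[0, 1, 2, 15, 13, 5, 9, 7, 4, 17, 10, 8, 3, 18, 14, 12, 16, 6, 11]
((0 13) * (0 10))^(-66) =(13)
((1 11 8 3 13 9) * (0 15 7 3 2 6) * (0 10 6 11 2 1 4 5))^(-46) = ((0 15 7 3 13 9 4 5)(1 2 11 8)(6 10))^(-46) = (0 7 13 4)(1 11)(2 8)(3 9 5 15)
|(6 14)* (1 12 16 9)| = 4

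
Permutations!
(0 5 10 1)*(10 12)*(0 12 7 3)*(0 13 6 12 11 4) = [5, 11, 2, 13, 0, 7, 12, 3, 8, 9, 1, 4, 10, 6] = (0 5 7 3 13 6 12 10 1 11 4)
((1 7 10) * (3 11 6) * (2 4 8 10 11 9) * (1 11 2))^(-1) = (1 9 3 6 11 10 8 4 2 7)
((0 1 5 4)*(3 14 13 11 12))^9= ((0 1 5 4)(3 14 13 11 12))^9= (0 1 5 4)(3 12 11 13 14)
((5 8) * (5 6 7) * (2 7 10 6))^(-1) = ((2 7 5 8)(6 10))^(-1) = (2 8 5 7)(6 10)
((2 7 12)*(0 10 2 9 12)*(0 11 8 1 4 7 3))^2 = ((0 10 2 3)(1 4 7 11 8)(9 12))^2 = (12)(0 2)(1 7 8 4 11)(3 10)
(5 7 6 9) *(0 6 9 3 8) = (0 6 3 8)(5 7 9) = [6, 1, 2, 8, 4, 7, 3, 9, 0, 5]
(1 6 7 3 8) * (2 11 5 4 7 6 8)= [0, 8, 11, 2, 7, 4, 6, 3, 1, 9, 10, 5]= (1 8)(2 11 5 4 7 3)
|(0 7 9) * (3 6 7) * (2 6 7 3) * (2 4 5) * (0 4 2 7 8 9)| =|(0 2 6 3 8 9 4 5 7)| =9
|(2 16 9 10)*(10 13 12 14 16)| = |(2 10)(9 13 12 14 16)| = 10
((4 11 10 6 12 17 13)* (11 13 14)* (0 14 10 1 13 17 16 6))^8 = ((0 14 11 1 13 4 17 10)(6 12 16))^8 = (17)(6 16 12)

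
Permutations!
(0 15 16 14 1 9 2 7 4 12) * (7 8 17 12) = (0 15 16 14 1 9 2 8 17 12)(4 7) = [15, 9, 8, 3, 7, 5, 6, 4, 17, 2, 10, 11, 0, 13, 1, 16, 14, 12]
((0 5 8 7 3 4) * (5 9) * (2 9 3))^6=((0 3 4)(2 9 5 8 7))^6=(2 9 5 8 7)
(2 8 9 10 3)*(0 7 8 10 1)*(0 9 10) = (0 7 8 10 3 2)(1 9) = [7, 9, 0, 2, 4, 5, 6, 8, 10, 1, 3]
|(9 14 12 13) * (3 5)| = 4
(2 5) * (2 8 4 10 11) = (2 5 8 4 10 11) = [0, 1, 5, 3, 10, 8, 6, 7, 4, 9, 11, 2]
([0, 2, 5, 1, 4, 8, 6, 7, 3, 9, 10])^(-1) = [0, 3, 1, 8, 4, 2, 6, 7, 5, 9, 10]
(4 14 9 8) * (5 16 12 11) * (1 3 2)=(1 3 2)(4 14 9 8)(5 16 12 11)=[0, 3, 1, 2, 14, 16, 6, 7, 4, 8, 10, 5, 11, 13, 9, 15, 12]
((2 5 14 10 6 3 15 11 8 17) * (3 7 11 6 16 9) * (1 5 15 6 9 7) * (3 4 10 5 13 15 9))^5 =((1 13 15 3 6)(2 9 4 10 16 7 11 8 17)(5 14))^5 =(2 7 9 11 4 8 10 17 16)(5 14)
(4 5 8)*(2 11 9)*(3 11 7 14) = (2 7 14 3 11 9)(4 5 8) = [0, 1, 7, 11, 5, 8, 6, 14, 4, 2, 10, 9, 12, 13, 3]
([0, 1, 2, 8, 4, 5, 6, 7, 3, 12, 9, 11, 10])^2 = [0, 1, 2, 3, 4, 5, 6, 7, 8, 10, 12, 11, 9]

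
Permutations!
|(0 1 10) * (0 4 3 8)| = 6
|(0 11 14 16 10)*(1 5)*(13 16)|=|(0 11 14 13 16 10)(1 5)|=6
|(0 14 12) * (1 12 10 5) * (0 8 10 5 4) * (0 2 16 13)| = 11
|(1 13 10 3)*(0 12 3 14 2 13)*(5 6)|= |(0 12 3 1)(2 13 10 14)(5 6)|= 4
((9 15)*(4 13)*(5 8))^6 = ((4 13)(5 8)(9 15))^6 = (15)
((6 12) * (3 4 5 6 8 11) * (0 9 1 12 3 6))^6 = (0 6 1 4 8)(3 12 5 11 9)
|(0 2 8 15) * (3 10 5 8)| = 7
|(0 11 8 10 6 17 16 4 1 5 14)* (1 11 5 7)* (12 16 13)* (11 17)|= |(0 5 14)(1 7)(4 17 13 12 16)(6 11 8 10)|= 60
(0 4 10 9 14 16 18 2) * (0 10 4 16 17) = (0 16 18 2 10 9 14 17) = [16, 1, 10, 3, 4, 5, 6, 7, 8, 14, 9, 11, 12, 13, 17, 15, 18, 0, 2]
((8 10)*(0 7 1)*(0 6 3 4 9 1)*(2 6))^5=((0 7)(1 2 6 3 4 9)(8 10))^5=(0 7)(1 9 4 3 6 2)(8 10)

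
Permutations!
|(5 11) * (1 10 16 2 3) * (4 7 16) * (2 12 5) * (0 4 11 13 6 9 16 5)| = |(0 4 7 5 13 6 9 16 12)(1 10 11 2 3)| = 45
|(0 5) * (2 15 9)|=|(0 5)(2 15 9)|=6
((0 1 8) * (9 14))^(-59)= (0 1 8)(9 14)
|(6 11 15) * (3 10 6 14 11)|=|(3 10 6)(11 15 14)|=3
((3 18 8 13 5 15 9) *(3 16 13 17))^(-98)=(3 8)(5 9 13 15 16)(17 18)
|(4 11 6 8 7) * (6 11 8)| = |(11)(4 8 7)| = 3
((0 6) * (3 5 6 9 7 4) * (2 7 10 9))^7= (9 10)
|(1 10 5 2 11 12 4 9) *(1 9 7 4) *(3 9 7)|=|(1 10 5 2 11 12)(3 9 7 4)|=12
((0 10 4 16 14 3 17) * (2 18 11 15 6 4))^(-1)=(0 17 3 14 16 4 6 15 11 18 2 10)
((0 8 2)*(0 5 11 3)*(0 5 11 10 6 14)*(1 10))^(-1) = ((0 8 2 11 3 5 1 10 6 14))^(-1) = (0 14 6 10 1 5 3 11 2 8)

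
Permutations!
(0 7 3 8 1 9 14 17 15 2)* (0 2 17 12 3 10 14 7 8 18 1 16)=(0 8 16)(1 9 7 10 14 12 3 18)(15 17)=[8, 9, 2, 18, 4, 5, 6, 10, 16, 7, 14, 11, 3, 13, 12, 17, 0, 15, 1]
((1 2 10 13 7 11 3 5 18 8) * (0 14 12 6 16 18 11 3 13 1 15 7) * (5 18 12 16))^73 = ((0 14 16 12 6 5 11 13)(1 2 10)(3 18 8 15 7))^73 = (0 14 16 12 6 5 11 13)(1 2 10)(3 15 18 7 8)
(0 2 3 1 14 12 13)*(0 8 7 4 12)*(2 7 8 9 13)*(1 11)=(0 7 4 12 2 3 11 1 14)(9 13)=[7, 14, 3, 11, 12, 5, 6, 4, 8, 13, 10, 1, 2, 9, 0]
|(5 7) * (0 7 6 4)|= 5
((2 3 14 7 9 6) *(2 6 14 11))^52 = (2 3 11)(7 9 14)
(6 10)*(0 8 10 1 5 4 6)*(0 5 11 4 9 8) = (1 11 4 6)(5 9 8 10) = [0, 11, 2, 3, 6, 9, 1, 7, 10, 8, 5, 4]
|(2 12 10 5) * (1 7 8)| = 12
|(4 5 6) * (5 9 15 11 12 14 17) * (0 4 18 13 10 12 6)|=|(0 4 9 15 11 6 18 13 10 12 14 17 5)|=13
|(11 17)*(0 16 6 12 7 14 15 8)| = 8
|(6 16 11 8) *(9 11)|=|(6 16 9 11 8)|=5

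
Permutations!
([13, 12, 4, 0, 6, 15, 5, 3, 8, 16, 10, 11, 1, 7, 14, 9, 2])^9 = [13, 12, 6, 0, 5, 9, 15, 3, 8, 2, 10, 11, 1, 7, 14, 16, 4]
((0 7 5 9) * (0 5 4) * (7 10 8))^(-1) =((0 10 8 7 4)(5 9))^(-1) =(0 4 7 8 10)(5 9)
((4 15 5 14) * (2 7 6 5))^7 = (15)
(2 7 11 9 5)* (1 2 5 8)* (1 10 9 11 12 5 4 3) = (1 2 7 12 5 4 3)(8 10 9) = [0, 2, 7, 1, 3, 4, 6, 12, 10, 8, 9, 11, 5]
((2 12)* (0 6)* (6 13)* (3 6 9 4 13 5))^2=(0 3)(4 9 13)(5 6)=((0 5 3 6)(2 12)(4 13 9))^2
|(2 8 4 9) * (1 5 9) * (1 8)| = |(1 5 9 2)(4 8)| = 4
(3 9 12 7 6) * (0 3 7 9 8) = (0 3 8)(6 7)(9 12) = [3, 1, 2, 8, 4, 5, 7, 6, 0, 12, 10, 11, 9]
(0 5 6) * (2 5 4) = (0 4 2 5 6) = [4, 1, 5, 3, 2, 6, 0]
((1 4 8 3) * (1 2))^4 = (1 2 3 8 4)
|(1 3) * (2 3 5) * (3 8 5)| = |(1 3)(2 8 5)| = 6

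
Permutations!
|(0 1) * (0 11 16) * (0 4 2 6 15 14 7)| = 10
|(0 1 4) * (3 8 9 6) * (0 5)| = 4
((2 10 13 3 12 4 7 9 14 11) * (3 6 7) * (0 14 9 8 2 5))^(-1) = (0 5 11 14)(2 8 7 6 13 10)(3 4 12)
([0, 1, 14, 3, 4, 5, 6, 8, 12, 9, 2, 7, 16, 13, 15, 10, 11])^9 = (2 14 15 10)(7 11 16 12 8)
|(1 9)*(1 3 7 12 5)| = 6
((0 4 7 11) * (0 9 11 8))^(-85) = ((0 4 7 8)(9 11))^(-85) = (0 8 7 4)(9 11)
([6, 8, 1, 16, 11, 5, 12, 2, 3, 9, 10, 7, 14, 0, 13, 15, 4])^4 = (0 13 14 12 6)(1 4)(2 16)(3 7)(8 11)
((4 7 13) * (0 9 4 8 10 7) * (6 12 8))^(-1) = (0 4 9)(6 13 7 10 8 12)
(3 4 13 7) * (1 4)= (1 4 13 7 3)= [0, 4, 2, 1, 13, 5, 6, 3, 8, 9, 10, 11, 12, 7]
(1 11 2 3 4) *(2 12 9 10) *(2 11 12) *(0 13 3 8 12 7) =(0 13 3 4 1 7)(2 8 12 9 10 11) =[13, 7, 8, 4, 1, 5, 6, 0, 12, 10, 11, 2, 9, 3]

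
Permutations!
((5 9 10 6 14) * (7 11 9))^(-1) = ((5 7 11 9 10 6 14))^(-1) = (5 14 6 10 9 11 7)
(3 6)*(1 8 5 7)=(1 8 5 7)(3 6)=[0, 8, 2, 6, 4, 7, 3, 1, 5]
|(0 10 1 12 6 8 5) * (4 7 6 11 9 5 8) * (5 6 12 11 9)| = |(0 10 1 11 5)(4 7 12 9 6)| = 5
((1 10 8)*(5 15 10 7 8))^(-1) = (1 8 7)(5 10 15)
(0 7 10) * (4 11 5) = [7, 1, 2, 3, 11, 4, 6, 10, 8, 9, 0, 5] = (0 7 10)(4 11 5)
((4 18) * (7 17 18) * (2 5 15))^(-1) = ((2 5 15)(4 7 17 18))^(-1) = (2 15 5)(4 18 17 7)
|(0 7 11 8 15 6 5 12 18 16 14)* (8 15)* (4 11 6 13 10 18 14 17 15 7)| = |(0 4 11 7 6 5 12 14)(10 18 16 17 15 13)| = 24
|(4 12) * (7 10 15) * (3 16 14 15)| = |(3 16 14 15 7 10)(4 12)| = 6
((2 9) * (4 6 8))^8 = ((2 9)(4 6 8))^8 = (9)(4 8 6)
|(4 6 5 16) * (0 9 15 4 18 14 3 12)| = 11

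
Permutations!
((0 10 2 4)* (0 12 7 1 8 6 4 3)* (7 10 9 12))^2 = ((0 9 12 10 2 3)(1 8 6 4 7))^2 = (0 12 2)(1 6 7 8 4)(3 9 10)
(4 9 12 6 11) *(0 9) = (0 9 12 6 11 4) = [9, 1, 2, 3, 0, 5, 11, 7, 8, 12, 10, 4, 6]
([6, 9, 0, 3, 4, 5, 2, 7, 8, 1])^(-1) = (0 2 6)(1 9)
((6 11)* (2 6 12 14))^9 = (2 14 12 11 6)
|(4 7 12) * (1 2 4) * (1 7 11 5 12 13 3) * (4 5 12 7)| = 6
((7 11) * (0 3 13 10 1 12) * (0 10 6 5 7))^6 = (0 11 7 5 6 13 3)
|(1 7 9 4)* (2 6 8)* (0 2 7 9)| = |(0 2 6 8 7)(1 9 4)| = 15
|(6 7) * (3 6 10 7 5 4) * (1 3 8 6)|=4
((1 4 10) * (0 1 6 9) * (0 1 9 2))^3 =(0 4 2 1 6 9 10)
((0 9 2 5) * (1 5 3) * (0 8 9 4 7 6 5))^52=((0 4 7 6 5 8 9 2 3 1))^52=(0 7 5 9 3)(1 4 6 8 2)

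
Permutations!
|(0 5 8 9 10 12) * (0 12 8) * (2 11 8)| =|(12)(0 5)(2 11 8 9 10)| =10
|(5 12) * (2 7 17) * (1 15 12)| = 12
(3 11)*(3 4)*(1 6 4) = (1 6 4 3 11) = [0, 6, 2, 11, 3, 5, 4, 7, 8, 9, 10, 1]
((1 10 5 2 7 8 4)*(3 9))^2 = (1 5 7 4 10 2 8)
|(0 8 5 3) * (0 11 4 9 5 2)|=15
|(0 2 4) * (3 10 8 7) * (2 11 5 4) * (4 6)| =20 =|(0 11 5 6 4)(3 10 8 7)|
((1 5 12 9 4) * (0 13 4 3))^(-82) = ((0 13 4 1 5 12 9 3))^(-82) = (0 9 5 4)(1 13 3 12)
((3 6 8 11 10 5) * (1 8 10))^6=((1 8 11)(3 6 10 5))^6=(11)(3 10)(5 6)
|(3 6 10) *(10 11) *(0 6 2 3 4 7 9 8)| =8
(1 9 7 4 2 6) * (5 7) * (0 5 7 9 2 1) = (0 5 9 7 4 1 2 6) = [5, 2, 6, 3, 1, 9, 0, 4, 8, 7]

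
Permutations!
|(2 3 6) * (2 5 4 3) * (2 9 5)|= 6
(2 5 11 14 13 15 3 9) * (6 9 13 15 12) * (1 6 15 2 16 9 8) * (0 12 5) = (0 12 15 3 13 5 11 14 2)(1 6 8)(9 16) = [12, 6, 0, 13, 4, 11, 8, 7, 1, 16, 10, 14, 15, 5, 2, 3, 9]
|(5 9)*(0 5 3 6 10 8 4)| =|(0 5 9 3 6 10 8 4)| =8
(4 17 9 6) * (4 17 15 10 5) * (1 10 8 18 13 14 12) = (1 10 5 4 15 8 18 13 14 12)(6 17 9) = [0, 10, 2, 3, 15, 4, 17, 7, 18, 6, 5, 11, 1, 14, 12, 8, 16, 9, 13]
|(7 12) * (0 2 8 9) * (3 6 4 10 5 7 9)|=|(0 2 8 3 6 4 10 5 7 12 9)|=11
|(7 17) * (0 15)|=2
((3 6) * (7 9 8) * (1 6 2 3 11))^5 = ((1 6 11)(2 3)(7 9 8))^5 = (1 11 6)(2 3)(7 8 9)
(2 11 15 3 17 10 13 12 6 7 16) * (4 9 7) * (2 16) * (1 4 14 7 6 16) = (1 4 9 6 14 7 2 11 15 3 17 10 13 12 16) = [0, 4, 11, 17, 9, 5, 14, 2, 8, 6, 13, 15, 16, 12, 7, 3, 1, 10]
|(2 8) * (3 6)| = 2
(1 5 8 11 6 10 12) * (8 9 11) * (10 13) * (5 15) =(1 15 5 9 11 6 13 10 12) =[0, 15, 2, 3, 4, 9, 13, 7, 8, 11, 12, 6, 1, 10, 14, 5]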